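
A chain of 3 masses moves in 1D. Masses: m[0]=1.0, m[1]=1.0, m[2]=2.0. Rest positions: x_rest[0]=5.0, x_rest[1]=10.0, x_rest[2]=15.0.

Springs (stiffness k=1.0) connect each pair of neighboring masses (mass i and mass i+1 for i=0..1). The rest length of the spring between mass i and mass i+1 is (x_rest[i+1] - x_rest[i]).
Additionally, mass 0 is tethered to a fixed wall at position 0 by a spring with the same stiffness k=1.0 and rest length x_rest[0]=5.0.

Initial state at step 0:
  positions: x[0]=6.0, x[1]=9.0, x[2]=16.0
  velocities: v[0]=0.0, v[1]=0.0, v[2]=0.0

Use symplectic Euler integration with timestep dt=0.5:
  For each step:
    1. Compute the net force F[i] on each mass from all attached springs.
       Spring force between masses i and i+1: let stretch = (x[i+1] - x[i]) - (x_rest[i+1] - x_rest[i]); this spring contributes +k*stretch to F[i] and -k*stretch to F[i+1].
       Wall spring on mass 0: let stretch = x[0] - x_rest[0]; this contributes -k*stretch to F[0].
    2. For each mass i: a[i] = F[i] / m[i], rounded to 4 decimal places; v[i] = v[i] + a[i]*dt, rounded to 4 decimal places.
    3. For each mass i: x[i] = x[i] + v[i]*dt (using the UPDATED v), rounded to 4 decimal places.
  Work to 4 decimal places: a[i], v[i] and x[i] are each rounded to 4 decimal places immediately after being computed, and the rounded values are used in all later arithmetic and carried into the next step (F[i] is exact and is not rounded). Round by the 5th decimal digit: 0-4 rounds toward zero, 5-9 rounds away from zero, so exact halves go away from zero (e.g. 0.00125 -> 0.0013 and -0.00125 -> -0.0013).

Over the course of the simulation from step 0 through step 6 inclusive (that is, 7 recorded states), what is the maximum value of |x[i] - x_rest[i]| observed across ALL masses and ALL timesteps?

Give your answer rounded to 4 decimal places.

Step 0: x=[6.0000 9.0000 16.0000] v=[0.0000 0.0000 0.0000]
Step 1: x=[5.2500 10.0000 15.7500] v=[-1.5000 2.0000 -0.5000]
Step 2: x=[4.3750 11.2500 15.4063] v=[-1.7500 2.5000 -0.6875]
Step 3: x=[4.1250 11.8204 15.1680] v=[-0.5000 1.1407 -0.4766]
Step 4: x=[4.7676 11.3038 15.1363] v=[1.2852 -1.0332 -0.0635]
Step 5: x=[5.8524 10.1113 15.2505] v=[2.1695 -2.3851 0.2284]
Step 6: x=[6.5388 9.1388 15.3473] v=[1.3728 -1.9450 0.1936]
Max displacement = 1.8204

Answer: 1.8204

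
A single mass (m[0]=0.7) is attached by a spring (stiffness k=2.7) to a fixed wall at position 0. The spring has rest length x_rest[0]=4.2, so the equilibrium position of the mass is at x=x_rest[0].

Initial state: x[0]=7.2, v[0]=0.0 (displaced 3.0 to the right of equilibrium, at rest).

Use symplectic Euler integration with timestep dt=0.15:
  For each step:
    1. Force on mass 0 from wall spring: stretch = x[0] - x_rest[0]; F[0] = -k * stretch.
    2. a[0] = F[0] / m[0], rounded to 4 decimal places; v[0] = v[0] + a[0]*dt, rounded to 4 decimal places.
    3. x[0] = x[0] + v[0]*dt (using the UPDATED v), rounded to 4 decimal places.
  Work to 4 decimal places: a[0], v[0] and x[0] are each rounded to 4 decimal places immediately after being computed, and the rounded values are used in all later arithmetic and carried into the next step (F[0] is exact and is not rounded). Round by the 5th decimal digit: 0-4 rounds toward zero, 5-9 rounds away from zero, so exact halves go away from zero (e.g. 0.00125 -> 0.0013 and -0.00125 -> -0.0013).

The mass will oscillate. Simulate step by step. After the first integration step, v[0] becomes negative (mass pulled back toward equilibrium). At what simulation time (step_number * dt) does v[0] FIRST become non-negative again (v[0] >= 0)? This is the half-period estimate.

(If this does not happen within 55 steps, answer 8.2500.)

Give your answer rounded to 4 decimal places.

Answer: 1.6500

Derivation:
Step 0: x=[7.2000] v=[0.0000]
Step 1: x=[6.9396] v=[-1.7357]
Step 2: x=[6.4415] v=[-3.3208]
Step 3: x=[5.7488] v=[-4.6177]
Step 4: x=[4.9217] v=[-5.5138]
Step 5: x=[4.0320] v=[-5.9314]
Step 6: x=[3.1569] v=[-5.8342]
Step 7: x=[2.3723] v=[-5.2307]
Step 8: x=[1.7463] v=[-4.1732]
Step 9: x=[1.3333] v=[-2.7536]
Step 10: x=[1.1691] v=[-1.0950]
Step 11: x=[1.2679] v=[0.6586]
First v>=0 after going negative at step 11, time=1.6500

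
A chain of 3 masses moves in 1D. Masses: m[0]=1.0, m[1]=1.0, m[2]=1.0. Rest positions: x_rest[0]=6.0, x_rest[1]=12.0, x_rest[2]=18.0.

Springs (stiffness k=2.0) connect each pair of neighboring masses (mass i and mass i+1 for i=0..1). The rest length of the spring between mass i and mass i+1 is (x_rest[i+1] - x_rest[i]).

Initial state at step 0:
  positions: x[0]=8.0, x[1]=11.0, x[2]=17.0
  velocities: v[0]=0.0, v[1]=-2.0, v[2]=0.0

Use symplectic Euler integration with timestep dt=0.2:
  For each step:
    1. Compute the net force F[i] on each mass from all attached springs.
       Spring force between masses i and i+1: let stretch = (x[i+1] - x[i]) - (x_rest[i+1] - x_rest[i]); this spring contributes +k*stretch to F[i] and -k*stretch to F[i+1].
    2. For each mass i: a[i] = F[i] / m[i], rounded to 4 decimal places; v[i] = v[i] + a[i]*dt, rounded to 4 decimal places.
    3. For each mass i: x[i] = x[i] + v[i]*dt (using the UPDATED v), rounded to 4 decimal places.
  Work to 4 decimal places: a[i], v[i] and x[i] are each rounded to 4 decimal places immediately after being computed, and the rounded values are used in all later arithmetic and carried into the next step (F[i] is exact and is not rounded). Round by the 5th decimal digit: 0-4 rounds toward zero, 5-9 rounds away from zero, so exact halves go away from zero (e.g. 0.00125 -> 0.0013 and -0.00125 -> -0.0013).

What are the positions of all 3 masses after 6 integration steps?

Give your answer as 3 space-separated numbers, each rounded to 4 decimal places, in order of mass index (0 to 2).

Answer: 4.3240 12.1324 17.1436

Derivation:
Step 0: x=[8.0000 11.0000 17.0000] v=[0.0000 -2.0000 0.0000]
Step 1: x=[7.7600 10.8400 17.0000] v=[-1.2000 -0.8000 0.0000]
Step 2: x=[7.2864 10.9264 16.9872] v=[-2.3680 0.4320 -0.0640]
Step 3: x=[6.6240 11.2065 16.9695] v=[-3.3120 1.4003 -0.0883]
Step 4: x=[5.8482 11.5810 16.9708] v=[-3.8790 1.8725 0.0065]
Step 5: x=[5.0510 11.9281 17.0209] v=[-3.9859 1.7353 0.2506]
Step 6: x=[4.3240 12.1324 17.1436] v=[-3.6351 1.0216 0.6135]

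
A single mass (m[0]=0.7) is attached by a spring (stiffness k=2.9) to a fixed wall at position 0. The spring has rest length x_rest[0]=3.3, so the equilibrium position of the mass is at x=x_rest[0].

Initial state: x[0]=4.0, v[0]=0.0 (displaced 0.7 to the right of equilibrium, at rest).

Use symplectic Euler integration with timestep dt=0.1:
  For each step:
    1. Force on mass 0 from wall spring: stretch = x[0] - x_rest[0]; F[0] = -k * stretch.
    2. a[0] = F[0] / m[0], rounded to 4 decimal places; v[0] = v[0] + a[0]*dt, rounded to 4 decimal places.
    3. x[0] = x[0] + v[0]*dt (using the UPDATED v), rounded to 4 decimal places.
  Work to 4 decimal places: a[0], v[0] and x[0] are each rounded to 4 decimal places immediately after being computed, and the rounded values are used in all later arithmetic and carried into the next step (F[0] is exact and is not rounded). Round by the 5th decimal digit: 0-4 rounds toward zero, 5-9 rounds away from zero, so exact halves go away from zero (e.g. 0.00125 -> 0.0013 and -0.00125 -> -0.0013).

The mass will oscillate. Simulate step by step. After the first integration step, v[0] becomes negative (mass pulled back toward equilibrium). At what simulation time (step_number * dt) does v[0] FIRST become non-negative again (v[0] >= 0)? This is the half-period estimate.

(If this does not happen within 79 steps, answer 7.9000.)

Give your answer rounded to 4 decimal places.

Answer: 1.6000

Derivation:
Step 0: x=[4.0000] v=[0.0000]
Step 1: x=[3.9710] v=[-0.2900]
Step 2: x=[3.9142] v=[-0.5680]
Step 3: x=[3.8320] v=[-0.8225]
Step 4: x=[3.7277] v=[-1.0429]
Step 5: x=[3.6057] v=[-1.2201]
Step 6: x=[3.4710] v=[-1.3468]
Step 7: x=[3.3292] v=[-1.4176]
Step 8: x=[3.1862] v=[-1.4297]
Step 9: x=[3.0479] v=[-1.3826]
Step 10: x=[2.9201] v=[-1.2782]
Step 11: x=[2.8080] v=[-1.1208]
Step 12: x=[2.7163] v=[-0.9170]
Step 13: x=[2.6488] v=[-0.6752]
Step 14: x=[2.6083] v=[-0.4054]
Step 15: x=[2.5964] v=[-0.1188]
Step 16: x=[2.6137] v=[0.1727]
First v>=0 after going negative at step 16, time=1.6000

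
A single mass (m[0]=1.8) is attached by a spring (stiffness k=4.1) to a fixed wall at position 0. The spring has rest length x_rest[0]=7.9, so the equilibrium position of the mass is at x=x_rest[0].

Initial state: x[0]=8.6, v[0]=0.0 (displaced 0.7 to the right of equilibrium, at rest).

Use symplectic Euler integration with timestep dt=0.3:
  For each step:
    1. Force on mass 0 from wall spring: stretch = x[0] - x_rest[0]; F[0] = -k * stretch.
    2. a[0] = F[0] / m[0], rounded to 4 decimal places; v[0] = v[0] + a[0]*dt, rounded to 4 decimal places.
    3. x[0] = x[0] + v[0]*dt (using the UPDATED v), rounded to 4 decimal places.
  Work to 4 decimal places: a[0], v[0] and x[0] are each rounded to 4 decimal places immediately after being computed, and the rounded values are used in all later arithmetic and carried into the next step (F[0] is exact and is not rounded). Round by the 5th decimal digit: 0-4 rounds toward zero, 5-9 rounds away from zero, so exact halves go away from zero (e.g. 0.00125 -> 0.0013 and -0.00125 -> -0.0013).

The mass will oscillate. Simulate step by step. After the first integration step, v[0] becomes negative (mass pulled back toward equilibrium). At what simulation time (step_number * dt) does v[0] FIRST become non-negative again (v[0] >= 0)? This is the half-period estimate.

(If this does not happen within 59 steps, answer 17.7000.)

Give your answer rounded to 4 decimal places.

Step 0: x=[8.6000] v=[0.0000]
Step 1: x=[8.4565] v=[-0.4783]
Step 2: x=[8.1989] v=[-0.8586]
Step 3: x=[7.8801] v=[-1.0628]
Step 4: x=[7.5653] v=[-1.0492]
Step 5: x=[7.3192] v=[-0.8205]
Step 6: x=[7.1921] v=[-0.4236]
Step 7: x=[7.2101] v=[0.0601]
First v>=0 after going negative at step 7, time=2.1000

Answer: 2.1000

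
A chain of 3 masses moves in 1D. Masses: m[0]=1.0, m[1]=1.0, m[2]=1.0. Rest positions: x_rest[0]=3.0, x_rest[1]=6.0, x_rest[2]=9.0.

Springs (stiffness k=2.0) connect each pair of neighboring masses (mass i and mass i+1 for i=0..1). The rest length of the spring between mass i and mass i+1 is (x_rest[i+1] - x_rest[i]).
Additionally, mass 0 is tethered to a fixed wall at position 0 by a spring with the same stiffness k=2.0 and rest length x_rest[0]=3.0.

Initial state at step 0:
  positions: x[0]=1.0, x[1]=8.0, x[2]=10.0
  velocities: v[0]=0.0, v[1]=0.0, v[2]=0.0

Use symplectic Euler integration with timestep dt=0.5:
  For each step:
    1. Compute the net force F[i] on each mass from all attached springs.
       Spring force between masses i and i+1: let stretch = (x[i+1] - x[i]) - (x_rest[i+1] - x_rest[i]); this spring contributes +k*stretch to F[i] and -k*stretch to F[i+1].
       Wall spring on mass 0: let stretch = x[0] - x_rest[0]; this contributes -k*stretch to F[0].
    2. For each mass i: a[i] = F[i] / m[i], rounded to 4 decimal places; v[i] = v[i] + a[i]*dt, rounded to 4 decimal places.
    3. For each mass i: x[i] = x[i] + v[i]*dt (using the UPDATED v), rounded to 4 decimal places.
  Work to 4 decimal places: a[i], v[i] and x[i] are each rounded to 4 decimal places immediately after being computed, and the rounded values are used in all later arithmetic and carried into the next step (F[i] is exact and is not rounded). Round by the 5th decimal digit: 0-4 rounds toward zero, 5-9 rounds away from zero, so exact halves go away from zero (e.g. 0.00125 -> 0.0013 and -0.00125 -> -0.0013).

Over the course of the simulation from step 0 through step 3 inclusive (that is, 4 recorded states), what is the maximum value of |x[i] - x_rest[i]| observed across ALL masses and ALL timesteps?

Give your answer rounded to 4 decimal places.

Step 0: x=[1.0000 8.0000 10.0000] v=[0.0000 0.0000 0.0000]
Step 1: x=[4.0000 5.5000 10.5000] v=[6.0000 -5.0000 1.0000]
Step 2: x=[5.7500 4.7500 10.0000] v=[3.5000 -1.5000 -1.0000]
Step 3: x=[4.1250 7.1250 8.3750] v=[-3.2500 4.7500 -3.2500]
Max displacement = 2.7500

Answer: 2.7500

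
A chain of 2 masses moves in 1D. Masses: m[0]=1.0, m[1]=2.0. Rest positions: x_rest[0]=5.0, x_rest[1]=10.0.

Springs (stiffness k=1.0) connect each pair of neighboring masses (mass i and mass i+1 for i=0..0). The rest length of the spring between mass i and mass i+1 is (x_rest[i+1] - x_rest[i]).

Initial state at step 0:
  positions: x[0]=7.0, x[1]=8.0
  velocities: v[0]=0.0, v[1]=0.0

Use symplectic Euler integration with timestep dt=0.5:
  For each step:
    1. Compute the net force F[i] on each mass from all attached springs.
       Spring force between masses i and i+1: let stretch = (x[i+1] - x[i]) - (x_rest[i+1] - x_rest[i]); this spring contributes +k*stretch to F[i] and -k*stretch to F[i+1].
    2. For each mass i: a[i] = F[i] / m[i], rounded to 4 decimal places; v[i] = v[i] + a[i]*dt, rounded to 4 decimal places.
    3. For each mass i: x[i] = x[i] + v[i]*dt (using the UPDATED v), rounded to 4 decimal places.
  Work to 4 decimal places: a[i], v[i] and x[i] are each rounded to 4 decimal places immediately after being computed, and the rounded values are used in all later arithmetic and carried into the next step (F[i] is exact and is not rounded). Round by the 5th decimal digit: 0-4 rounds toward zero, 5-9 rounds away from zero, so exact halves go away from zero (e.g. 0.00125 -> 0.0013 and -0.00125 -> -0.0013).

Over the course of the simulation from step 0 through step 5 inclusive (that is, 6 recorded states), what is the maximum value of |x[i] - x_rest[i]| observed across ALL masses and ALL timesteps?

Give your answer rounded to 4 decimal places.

Answer: 3.3576

Derivation:
Step 0: x=[7.0000 8.0000] v=[0.0000 0.0000]
Step 1: x=[6.0000 8.5000] v=[-2.0000 1.0000]
Step 2: x=[4.3750 9.3125] v=[-3.2500 1.6250]
Step 3: x=[2.7344 10.1329] v=[-3.2813 1.6407]
Step 4: x=[1.6934 10.6535] v=[-2.0821 1.0411]
Step 5: x=[1.6424 10.6791] v=[-0.1021 0.0511]
Max displacement = 3.3576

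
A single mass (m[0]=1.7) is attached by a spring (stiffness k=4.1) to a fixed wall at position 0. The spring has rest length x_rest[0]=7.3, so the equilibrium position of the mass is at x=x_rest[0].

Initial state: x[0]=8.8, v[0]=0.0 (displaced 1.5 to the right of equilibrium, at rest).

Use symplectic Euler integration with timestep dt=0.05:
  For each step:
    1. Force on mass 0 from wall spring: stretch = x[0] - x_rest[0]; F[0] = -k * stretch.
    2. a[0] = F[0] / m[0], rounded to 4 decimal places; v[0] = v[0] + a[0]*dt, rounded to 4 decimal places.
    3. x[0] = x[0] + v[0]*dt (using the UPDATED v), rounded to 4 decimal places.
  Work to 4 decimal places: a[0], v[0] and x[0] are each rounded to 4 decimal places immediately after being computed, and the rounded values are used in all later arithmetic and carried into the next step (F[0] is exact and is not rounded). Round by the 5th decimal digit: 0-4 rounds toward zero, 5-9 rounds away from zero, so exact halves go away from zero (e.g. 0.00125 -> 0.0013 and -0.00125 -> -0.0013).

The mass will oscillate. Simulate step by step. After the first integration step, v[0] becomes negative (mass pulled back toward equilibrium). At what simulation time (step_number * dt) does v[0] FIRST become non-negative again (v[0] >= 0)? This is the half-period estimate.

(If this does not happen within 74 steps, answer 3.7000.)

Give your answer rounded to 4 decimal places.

Step 0: x=[8.8000] v=[0.0000]
Step 1: x=[8.7910] v=[-0.1809]
Step 2: x=[8.7730] v=[-0.3607]
Step 3: x=[8.7461] v=[-0.5383]
Step 4: x=[8.7105] v=[-0.7127]
Step 5: x=[8.6664] v=[-0.8828]
Step 6: x=[8.6140] v=[-1.0476]
Step 7: x=[8.5537] v=[-1.2061]
Step 8: x=[8.4858] v=[-1.3573]
Step 9: x=[8.4108] v=[-1.5003]
Step 10: x=[8.3291] v=[-1.6343]
Step 11: x=[8.2412] v=[-1.7584]
Step 12: x=[8.1476] v=[-1.8719]
Step 13: x=[8.0489] v=[-1.9741]
Step 14: x=[7.9457] v=[-2.0644]
Step 15: x=[7.8386] v=[-2.1423]
Step 16: x=[7.7282] v=[-2.2073]
Step 17: x=[7.6153] v=[-2.2589]
Step 18: x=[7.5005] v=[-2.2969]
Step 19: x=[7.3844] v=[-2.3211]
Step 20: x=[7.2678] v=[-2.3313]
Step 21: x=[7.1514] v=[-2.3274]
Step 22: x=[7.0359] v=[-2.3095]
Step 23: x=[6.9220] v=[-2.2777]
Step 24: x=[6.8104] v=[-2.2321]
Step 25: x=[6.7017] v=[-2.1731]
Step 26: x=[6.5967] v=[-2.1010]
Step 27: x=[6.4959] v=[-2.0162]
Step 28: x=[6.3999] v=[-1.9192]
Step 29: x=[6.3094] v=[-1.8107]
Step 30: x=[6.2248] v=[-1.6912]
Step 31: x=[6.1467] v=[-1.5615]
Step 32: x=[6.0756] v=[-1.4224]
Step 33: x=[6.0119] v=[-1.2748]
Step 34: x=[5.9559] v=[-1.1195]
Step 35: x=[5.9080] v=[-0.9574]
Step 36: x=[5.8685] v=[-0.7895]
Step 37: x=[5.8377] v=[-0.6169]
Step 38: x=[5.8157] v=[-0.4406]
Step 39: x=[5.8026] v=[-0.2616]
Step 40: x=[5.7986] v=[-0.0810]
Step 41: x=[5.8036] v=[0.1001]
First v>=0 after going negative at step 41, time=2.0500

Answer: 2.0500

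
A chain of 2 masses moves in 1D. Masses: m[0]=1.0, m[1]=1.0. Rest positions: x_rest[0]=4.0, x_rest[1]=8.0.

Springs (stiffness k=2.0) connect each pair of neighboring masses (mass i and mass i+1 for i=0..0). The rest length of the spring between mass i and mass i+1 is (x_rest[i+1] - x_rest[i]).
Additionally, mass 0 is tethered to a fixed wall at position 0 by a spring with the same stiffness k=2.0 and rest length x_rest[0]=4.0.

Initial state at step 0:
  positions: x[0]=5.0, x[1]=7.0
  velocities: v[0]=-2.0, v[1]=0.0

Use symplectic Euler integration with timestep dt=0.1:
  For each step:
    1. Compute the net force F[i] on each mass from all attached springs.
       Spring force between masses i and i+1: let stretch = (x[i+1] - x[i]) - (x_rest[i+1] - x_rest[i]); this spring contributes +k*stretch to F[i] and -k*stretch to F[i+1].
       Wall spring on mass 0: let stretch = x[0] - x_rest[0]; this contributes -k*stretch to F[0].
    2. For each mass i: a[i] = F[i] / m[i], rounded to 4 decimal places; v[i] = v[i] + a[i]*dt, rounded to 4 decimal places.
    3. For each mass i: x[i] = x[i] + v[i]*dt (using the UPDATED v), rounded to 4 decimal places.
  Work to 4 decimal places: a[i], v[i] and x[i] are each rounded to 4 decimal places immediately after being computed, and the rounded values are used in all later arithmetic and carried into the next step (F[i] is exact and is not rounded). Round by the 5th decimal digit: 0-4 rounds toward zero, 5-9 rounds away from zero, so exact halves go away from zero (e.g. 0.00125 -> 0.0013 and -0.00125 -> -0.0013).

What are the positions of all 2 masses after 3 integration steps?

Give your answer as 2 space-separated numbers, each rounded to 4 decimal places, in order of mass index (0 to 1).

Answer: 4.0874 7.2143

Derivation:
Step 0: x=[5.0000 7.0000] v=[-2.0000 0.0000]
Step 1: x=[4.7400 7.0400] v=[-2.6000 0.4000]
Step 2: x=[4.4312 7.1140] v=[-3.0880 0.7400]
Step 3: x=[4.0874 7.2143] v=[-3.4377 1.0034]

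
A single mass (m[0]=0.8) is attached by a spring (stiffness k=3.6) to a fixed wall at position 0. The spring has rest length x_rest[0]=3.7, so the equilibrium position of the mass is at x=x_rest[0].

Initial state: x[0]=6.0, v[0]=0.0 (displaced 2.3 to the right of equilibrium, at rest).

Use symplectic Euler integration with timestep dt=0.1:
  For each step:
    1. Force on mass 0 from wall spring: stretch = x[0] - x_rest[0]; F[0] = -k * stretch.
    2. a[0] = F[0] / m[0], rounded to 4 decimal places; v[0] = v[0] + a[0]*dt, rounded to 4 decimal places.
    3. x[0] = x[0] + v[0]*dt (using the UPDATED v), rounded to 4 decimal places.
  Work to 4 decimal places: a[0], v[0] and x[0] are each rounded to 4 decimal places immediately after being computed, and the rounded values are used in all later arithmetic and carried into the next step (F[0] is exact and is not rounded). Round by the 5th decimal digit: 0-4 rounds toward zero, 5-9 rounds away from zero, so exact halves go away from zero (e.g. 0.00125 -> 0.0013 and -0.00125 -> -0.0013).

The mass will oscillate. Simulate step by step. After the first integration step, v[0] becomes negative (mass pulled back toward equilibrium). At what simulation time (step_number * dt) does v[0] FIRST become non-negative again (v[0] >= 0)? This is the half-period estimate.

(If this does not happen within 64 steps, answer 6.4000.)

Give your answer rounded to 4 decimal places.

Answer: 1.5000

Derivation:
Step 0: x=[6.0000] v=[0.0000]
Step 1: x=[5.8965] v=[-1.0350]
Step 2: x=[5.6942] v=[-2.0234]
Step 3: x=[5.4021] v=[-2.9208]
Step 4: x=[5.0334] v=[-3.6868]
Step 5: x=[4.6047] v=[-4.2868]
Step 6: x=[4.1353] v=[-4.6939]
Step 7: x=[3.6463] v=[-4.8898]
Step 8: x=[3.1597] v=[-4.8656]
Step 9: x=[2.6975] v=[-4.6225]
Step 10: x=[2.2804] v=[-4.1714]
Step 11: x=[1.9271] v=[-3.5326]
Step 12: x=[1.6536] v=[-2.7348]
Step 13: x=[1.4722] v=[-1.8139]
Step 14: x=[1.3911] v=[-0.8114]
Step 15: x=[1.4139] v=[0.2276]
First v>=0 after going negative at step 15, time=1.5000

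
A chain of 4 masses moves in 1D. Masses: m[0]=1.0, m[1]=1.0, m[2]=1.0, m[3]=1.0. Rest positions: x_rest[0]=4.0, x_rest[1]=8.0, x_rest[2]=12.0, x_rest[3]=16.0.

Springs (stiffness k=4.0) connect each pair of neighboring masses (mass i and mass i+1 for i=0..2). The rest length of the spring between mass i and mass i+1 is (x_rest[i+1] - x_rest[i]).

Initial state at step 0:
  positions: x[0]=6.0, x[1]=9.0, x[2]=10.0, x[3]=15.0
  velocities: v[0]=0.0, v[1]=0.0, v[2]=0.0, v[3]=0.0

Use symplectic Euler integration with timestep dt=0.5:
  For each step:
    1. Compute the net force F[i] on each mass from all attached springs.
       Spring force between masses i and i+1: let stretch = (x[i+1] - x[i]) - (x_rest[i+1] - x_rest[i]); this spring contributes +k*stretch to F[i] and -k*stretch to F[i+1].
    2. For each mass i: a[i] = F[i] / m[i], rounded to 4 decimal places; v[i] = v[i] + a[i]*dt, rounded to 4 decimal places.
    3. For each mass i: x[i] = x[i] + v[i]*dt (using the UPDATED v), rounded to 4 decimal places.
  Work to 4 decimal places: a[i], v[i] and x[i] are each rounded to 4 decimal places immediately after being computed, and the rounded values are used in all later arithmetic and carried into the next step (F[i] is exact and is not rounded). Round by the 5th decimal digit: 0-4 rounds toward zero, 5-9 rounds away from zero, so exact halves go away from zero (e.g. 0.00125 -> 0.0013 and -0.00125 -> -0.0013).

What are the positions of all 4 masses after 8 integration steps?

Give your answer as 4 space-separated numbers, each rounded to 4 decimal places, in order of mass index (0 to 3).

Step 0: x=[6.0000 9.0000 10.0000 15.0000] v=[0.0000 0.0000 0.0000 0.0000]
Step 1: x=[5.0000 7.0000 14.0000 14.0000] v=[-2.0000 -4.0000 8.0000 -2.0000]
Step 2: x=[2.0000 10.0000 11.0000 17.0000] v=[-6.0000 6.0000 -6.0000 6.0000]
Step 3: x=[3.0000 6.0000 13.0000 18.0000] v=[2.0000 -8.0000 4.0000 2.0000]
Step 4: x=[3.0000 6.0000 13.0000 18.0000] v=[0.0000 0.0000 0.0000 0.0000]
Step 5: x=[2.0000 10.0000 11.0000 17.0000] v=[-2.0000 8.0000 -4.0000 -2.0000]
Step 6: x=[5.0000 7.0000 14.0000 14.0000] v=[6.0000 -6.0000 6.0000 -6.0000]
Step 7: x=[6.0000 9.0000 10.0000 15.0000] v=[2.0000 4.0000 -8.0000 2.0000]
Step 8: x=[6.0000 9.0000 10.0000 15.0000] v=[0.0000 0.0000 0.0000 0.0000]

Answer: 6.0000 9.0000 10.0000 15.0000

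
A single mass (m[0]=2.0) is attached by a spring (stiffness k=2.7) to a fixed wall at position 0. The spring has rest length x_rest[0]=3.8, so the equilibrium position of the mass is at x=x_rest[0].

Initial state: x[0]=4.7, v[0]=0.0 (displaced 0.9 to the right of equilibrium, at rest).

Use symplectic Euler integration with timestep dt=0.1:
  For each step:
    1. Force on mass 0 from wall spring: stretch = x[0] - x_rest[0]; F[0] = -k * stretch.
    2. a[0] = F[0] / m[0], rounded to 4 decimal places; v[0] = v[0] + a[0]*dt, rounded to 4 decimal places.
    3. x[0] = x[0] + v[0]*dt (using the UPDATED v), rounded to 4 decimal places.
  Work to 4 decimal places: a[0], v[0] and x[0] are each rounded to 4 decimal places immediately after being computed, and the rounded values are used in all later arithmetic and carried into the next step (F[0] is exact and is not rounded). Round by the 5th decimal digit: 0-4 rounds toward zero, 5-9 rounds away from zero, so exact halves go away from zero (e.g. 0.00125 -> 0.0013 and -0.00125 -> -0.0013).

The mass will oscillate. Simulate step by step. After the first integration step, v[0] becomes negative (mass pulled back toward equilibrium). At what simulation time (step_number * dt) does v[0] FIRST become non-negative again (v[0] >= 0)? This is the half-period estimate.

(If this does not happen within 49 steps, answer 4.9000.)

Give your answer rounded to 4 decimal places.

Answer: 2.8000

Derivation:
Step 0: x=[4.7000] v=[0.0000]
Step 1: x=[4.6879] v=[-0.1215]
Step 2: x=[4.6638] v=[-0.2414]
Step 3: x=[4.6280] v=[-0.3580]
Step 4: x=[4.5810] v=[-0.4698]
Step 5: x=[4.5235] v=[-0.5752]
Step 6: x=[4.4562] v=[-0.6729]
Step 7: x=[4.3801] v=[-0.7615]
Step 8: x=[4.2961] v=[-0.8398]
Step 9: x=[4.2054] v=[-0.9068]
Step 10: x=[4.1093] v=[-0.9615]
Step 11: x=[4.0090] v=[-1.0033]
Step 12: x=[3.9059] v=[-1.0315]
Step 13: x=[3.8013] v=[-1.0458]
Step 14: x=[3.6967] v=[-1.0460]
Step 15: x=[3.5935] v=[-1.0321]
Step 16: x=[3.4931] v=[-1.0042]
Step 17: x=[3.3968] v=[-0.9628]
Step 18: x=[3.3060] v=[-0.9084]
Step 19: x=[3.2218] v=[-0.8417]
Step 20: x=[3.1454] v=[-0.7636]
Step 21: x=[3.0779] v=[-0.6752]
Step 22: x=[3.0201] v=[-0.5777]
Step 23: x=[2.9729] v=[-0.4724]
Step 24: x=[2.9368] v=[-0.3607]
Step 25: x=[2.9124] v=[-0.2442]
Step 26: x=[2.9000] v=[-0.1244]
Step 27: x=[2.8997] v=[-0.0029]
Step 28: x=[2.9116] v=[0.1186]
First v>=0 after going negative at step 28, time=2.8000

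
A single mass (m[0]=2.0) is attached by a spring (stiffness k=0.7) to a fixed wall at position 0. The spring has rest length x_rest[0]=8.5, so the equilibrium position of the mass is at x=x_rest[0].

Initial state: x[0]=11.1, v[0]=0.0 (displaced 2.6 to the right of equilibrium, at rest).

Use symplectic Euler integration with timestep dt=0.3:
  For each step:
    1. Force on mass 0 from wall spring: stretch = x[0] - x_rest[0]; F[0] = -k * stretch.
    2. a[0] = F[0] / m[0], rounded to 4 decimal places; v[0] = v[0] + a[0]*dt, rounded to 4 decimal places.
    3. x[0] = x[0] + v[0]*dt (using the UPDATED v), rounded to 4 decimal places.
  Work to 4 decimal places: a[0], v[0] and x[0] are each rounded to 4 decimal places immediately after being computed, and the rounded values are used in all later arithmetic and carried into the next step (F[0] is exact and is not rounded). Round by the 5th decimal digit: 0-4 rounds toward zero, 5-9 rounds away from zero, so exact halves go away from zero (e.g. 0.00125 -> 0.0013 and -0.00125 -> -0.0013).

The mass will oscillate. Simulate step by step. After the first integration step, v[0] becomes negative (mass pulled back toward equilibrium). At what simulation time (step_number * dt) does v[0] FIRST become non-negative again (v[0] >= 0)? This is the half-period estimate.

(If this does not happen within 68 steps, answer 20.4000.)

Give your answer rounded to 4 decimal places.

Step 0: x=[11.1000] v=[0.0000]
Step 1: x=[11.0181] v=[-0.2730]
Step 2: x=[10.8569] v=[-0.5374]
Step 3: x=[10.6214] v=[-0.7849]
Step 4: x=[10.3191] v=[-1.0077]
Step 5: x=[9.9595] v=[-1.1987]
Step 6: x=[9.5539] v=[-1.3519]
Step 7: x=[9.1151] v=[-1.4626]
Step 8: x=[8.6569] v=[-1.5272]
Step 9: x=[8.1938] v=[-1.5437]
Step 10: x=[7.7404] v=[-1.5115]
Step 11: x=[7.3109] v=[-1.4317]
Step 12: x=[6.9189] v=[-1.3068]
Step 13: x=[6.5767] v=[-1.1408]
Step 14: x=[6.2951] v=[-0.9388]
Step 15: x=[6.0829] v=[-0.7073]
Step 16: x=[5.9469] v=[-0.4535]
Step 17: x=[5.8913] v=[-0.1854]
Step 18: x=[5.9179] v=[0.0885]
First v>=0 after going negative at step 18, time=5.4000

Answer: 5.4000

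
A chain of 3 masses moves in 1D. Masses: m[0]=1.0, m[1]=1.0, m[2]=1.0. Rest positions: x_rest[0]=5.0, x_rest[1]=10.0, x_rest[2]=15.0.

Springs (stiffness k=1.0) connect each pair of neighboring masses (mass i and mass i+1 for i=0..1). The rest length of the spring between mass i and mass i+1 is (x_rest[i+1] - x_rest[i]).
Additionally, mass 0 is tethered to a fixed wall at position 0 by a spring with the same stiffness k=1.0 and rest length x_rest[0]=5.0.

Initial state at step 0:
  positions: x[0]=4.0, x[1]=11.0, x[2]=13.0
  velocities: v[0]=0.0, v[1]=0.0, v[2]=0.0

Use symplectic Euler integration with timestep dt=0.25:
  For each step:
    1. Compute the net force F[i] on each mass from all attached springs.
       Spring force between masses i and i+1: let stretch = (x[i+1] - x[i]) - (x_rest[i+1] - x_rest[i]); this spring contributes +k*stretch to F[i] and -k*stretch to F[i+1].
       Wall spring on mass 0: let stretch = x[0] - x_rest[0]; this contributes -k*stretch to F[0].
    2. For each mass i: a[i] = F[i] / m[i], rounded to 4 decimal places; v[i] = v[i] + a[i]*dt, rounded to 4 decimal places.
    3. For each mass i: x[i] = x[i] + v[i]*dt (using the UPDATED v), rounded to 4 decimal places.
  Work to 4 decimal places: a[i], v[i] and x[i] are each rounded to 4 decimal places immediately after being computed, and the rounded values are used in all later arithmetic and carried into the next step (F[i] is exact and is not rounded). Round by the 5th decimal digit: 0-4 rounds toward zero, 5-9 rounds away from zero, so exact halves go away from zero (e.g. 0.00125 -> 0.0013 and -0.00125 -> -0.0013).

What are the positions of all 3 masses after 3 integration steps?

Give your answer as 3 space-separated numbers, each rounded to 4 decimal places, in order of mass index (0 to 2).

Step 0: x=[4.0000 11.0000 13.0000] v=[0.0000 0.0000 0.0000]
Step 1: x=[4.1875 10.6875 13.1875] v=[0.7500 -1.2500 0.7500]
Step 2: x=[4.5195 10.1250 13.5313] v=[1.3281 -2.2500 1.3750]
Step 3: x=[4.9194 9.4251 13.9747] v=[1.5996 -2.7998 1.7734]

Answer: 4.9194 9.4251 13.9747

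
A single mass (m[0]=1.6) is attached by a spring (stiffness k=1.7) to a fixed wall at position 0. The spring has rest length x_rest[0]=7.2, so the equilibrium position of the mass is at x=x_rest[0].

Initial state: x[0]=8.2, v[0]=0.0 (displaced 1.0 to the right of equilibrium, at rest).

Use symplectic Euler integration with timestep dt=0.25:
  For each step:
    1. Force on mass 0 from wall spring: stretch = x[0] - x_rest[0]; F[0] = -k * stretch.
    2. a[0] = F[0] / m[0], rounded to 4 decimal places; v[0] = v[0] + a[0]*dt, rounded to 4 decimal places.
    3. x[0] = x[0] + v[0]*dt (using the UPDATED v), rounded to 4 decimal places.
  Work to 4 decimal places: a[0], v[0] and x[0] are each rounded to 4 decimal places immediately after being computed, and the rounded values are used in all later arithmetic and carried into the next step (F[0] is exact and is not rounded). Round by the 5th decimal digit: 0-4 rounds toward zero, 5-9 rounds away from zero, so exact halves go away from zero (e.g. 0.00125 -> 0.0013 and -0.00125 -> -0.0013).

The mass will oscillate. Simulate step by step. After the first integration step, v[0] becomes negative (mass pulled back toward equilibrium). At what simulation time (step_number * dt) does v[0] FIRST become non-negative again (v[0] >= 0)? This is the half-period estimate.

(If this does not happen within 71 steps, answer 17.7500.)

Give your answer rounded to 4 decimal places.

Answer: 3.2500

Derivation:
Step 0: x=[8.2000] v=[0.0000]
Step 1: x=[8.1336] v=[-0.2656]
Step 2: x=[8.0052] v=[-0.5136]
Step 3: x=[7.8233] v=[-0.7275]
Step 4: x=[7.6000] v=[-0.8931]
Step 5: x=[7.3502] v=[-0.9994]
Step 6: x=[7.0904] v=[-1.0393]
Step 7: x=[6.8379] v=[-1.0102]
Step 8: x=[6.6094] v=[-0.9140]
Step 9: x=[6.4201] v=[-0.7571]
Step 10: x=[6.2826] v=[-0.5500]
Step 11: x=[6.2060] v=[-0.3063]
Step 12: x=[6.1954] v=[-0.0423]
Step 13: x=[6.2516] v=[0.2246]
First v>=0 after going negative at step 13, time=3.2500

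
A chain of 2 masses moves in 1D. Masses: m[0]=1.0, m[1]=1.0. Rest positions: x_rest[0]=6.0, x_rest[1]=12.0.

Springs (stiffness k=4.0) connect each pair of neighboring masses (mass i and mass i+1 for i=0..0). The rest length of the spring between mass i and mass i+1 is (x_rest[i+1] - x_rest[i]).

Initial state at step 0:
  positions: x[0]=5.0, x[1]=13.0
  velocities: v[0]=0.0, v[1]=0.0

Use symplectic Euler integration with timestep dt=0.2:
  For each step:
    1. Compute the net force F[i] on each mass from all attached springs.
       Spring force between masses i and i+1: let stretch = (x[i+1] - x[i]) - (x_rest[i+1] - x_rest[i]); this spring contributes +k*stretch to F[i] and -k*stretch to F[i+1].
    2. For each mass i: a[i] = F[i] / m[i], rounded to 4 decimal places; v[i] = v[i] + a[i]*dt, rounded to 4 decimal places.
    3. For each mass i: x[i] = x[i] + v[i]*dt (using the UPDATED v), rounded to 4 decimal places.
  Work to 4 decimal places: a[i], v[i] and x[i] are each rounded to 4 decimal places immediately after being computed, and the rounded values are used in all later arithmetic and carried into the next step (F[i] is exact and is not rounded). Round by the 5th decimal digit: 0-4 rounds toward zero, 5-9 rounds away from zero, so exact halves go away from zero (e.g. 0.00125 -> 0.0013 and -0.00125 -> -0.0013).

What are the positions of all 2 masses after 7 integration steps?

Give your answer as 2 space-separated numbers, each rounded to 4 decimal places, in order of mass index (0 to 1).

Step 0: x=[5.0000 13.0000] v=[0.0000 0.0000]
Step 1: x=[5.3200 12.6800] v=[1.6000 -1.6000]
Step 2: x=[5.8576 12.1424] v=[2.6880 -2.6880]
Step 3: x=[6.4408 11.5592] v=[2.9158 -2.9158]
Step 4: x=[6.8829 11.1171] v=[2.2105 -2.2105]
Step 5: x=[7.0425 10.9575] v=[0.7979 -0.7979]
Step 6: x=[6.8685 11.1315] v=[-0.8701 0.8701]
Step 7: x=[6.4166 11.5834] v=[-2.2597 2.2597]

Answer: 6.4166 11.5834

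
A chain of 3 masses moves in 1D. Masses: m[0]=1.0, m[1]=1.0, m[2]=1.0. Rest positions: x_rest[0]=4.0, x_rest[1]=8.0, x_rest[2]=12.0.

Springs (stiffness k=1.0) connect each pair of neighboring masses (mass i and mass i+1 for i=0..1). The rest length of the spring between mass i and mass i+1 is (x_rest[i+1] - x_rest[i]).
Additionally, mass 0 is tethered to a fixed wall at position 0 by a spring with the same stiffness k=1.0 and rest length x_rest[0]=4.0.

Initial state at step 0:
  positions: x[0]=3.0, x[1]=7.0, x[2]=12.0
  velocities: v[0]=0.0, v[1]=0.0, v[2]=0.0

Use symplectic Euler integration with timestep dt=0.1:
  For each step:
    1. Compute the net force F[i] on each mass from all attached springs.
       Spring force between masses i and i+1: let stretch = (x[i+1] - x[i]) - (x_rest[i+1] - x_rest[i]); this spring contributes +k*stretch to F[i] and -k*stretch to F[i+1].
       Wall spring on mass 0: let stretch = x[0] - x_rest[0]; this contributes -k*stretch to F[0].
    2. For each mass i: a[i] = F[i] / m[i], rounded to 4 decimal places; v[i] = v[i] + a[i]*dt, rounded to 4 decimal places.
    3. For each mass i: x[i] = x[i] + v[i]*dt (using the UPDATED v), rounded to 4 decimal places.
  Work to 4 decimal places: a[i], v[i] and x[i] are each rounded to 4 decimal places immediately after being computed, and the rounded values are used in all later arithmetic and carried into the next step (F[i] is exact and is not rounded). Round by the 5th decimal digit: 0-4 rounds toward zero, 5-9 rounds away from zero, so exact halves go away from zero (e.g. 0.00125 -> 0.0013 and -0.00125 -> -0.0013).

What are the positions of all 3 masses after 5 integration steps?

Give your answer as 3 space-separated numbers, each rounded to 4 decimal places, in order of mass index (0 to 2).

Answer: 3.1465 7.1431 11.8569

Derivation:
Step 0: x=[3.0000 7.0000 12.0000] v=[0.0000 0.0000 0.0000]
Step 1: x=[3.0100 7.0100 11.9900] v=[0.1000 0.1000 -0.1000]
Step 2: x=[3.0299 7.0298 11.9702] v=[0.1990 0.1980 -0.1980]
Step 3: x=[3.0595 7.0590 11.9410] v=[0.2960 0.2921 -0.2920]
Step 4: x=[3.0985 7.0970 11.9030] v=[0.3900 0.3804 -0.3802]
Step 5: x=[3.1465 7.1431 11.8569] v=[0.4800 0.4612 -0.4608]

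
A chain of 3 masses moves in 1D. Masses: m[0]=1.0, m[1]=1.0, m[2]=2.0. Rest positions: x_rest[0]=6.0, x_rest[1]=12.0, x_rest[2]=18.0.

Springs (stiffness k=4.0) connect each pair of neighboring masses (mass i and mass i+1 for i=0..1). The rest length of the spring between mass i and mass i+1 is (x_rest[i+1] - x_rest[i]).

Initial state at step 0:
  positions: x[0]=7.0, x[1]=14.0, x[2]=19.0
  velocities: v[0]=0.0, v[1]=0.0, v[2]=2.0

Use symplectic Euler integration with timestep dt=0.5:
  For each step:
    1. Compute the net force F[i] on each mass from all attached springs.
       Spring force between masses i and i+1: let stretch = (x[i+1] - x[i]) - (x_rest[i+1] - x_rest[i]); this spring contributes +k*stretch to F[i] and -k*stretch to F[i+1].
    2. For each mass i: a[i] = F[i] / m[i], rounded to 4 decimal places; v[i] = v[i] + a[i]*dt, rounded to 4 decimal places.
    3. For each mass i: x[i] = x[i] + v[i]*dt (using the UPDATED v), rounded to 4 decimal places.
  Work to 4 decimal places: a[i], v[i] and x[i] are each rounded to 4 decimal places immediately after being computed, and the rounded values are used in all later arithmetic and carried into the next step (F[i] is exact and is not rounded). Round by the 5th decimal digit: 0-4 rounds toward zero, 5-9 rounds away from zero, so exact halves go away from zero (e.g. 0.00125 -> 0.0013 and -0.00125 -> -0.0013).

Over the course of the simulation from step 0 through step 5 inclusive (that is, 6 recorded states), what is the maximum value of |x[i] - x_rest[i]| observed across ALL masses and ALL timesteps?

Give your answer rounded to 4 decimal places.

Answer: 4.6250

Derivation:
Step 0: x=[7.0000 14.0000 19.0000] v=[0.0000 0.0000 2.0000]
Step 1: x=[8.0000 12.0000 20.5000] v=[2.0000 -4.0000 3.0000]
Step 2: x=[7.0000 14.5000 20.7500] v=[-2.0000 5.0000 0.5000]
Step 3: x=[7.5000 15.7500 20.8750] v=[1.0000 2.5000 0.2500]
Step 4: x=[10.2500 13.8750 21.4375] v=[5.5000 -3.7500 1.1250]
Step 5: x=[10.6250 15.9375 21.2188] v=[0.7500 4.1250 -0.4375]
Max displacement = 4.6250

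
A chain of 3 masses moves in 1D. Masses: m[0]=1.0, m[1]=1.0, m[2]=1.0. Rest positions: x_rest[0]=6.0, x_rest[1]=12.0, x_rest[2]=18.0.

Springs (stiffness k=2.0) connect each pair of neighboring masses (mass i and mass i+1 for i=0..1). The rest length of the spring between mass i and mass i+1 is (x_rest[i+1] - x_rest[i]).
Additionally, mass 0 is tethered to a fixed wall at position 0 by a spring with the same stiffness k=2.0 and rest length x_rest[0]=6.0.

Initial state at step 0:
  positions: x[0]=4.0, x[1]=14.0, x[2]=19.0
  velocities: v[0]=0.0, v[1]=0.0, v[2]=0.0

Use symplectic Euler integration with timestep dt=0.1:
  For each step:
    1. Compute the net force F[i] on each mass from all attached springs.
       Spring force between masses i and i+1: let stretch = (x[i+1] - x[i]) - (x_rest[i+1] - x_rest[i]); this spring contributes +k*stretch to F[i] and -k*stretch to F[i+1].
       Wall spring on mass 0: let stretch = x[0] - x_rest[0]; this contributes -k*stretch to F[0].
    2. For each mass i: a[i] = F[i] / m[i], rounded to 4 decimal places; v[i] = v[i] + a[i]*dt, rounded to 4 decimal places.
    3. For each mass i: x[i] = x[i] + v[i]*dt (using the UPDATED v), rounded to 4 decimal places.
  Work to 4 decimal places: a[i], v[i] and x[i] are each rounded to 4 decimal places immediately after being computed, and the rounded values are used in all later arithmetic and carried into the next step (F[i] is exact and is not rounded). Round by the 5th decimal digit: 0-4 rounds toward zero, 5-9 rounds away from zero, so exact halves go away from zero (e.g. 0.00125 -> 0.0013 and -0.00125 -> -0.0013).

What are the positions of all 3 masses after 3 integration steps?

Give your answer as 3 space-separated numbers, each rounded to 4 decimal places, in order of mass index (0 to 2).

Answer: 4.6864 13.4335 19.1082

Derivation:
Step 0: x=[4.0000 14.0000 19.0000] v=[0.0000 0.0000 0.0000]
Step 1: x=[4.1200 13.9000 19.0200] v=[1.2000 -1.0000 0.2000]
Step 2: x=[4.3532 13.7068 19.0576] v=[2.3320 -1.9320 0.3760]
Step 3: x=[4.6864 13.4335 19.1082] v=[3.3321 -2.7326 0.5058]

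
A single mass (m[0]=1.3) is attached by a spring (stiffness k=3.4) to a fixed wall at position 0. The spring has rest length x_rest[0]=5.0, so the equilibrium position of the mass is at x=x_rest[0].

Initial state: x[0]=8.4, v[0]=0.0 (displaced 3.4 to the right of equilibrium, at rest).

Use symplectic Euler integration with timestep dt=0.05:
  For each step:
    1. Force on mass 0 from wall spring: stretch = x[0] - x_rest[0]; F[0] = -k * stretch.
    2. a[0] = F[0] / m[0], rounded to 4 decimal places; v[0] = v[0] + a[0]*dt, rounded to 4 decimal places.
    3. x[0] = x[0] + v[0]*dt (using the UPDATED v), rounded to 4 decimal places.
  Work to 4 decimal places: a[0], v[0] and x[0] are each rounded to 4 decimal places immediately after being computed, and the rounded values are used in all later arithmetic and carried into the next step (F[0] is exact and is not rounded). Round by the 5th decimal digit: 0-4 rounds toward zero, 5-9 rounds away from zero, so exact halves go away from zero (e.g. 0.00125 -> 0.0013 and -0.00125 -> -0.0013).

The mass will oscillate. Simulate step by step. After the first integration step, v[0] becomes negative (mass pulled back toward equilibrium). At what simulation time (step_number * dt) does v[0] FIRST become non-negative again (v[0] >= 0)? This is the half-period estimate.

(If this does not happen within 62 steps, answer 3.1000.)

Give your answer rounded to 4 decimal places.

Step 0: x=[8.4000] v=[0.0000]
Step 1: x=[8.3778] v=[-0.4446]
Step 2: x=[8.3335] v=[-0.8863]
Step 3: x=[8.2674] v=[-1.3222]
Step 4: x=[8.1799] v=[-1.7495]
Step 5: x=[8.0716] v=[-2.1653]
Step 6: x=[7.9433] v=[-2.5670]
Step 7: x=[7.7957] v=[-2.9519]
Step 8: x=[7.6298] v=[-3.3175]
Step 9: x=[7.4467] v=[-3.6614]
Step 10: x=[7.2476] v=[-3.9814]
Step 11: x=[7.0338] v=[-4.2753]
Step 12: x=[6.8067] v=[-4.5413]
Step 13: x=[6.5678] v=[-4.7776]
Step 14: x=[6.3187] v=[-4.9826]
Step 15: x=[6.0610] v=[-5.1550]
Step 16: x=[5.7963] v=[-5.2937]
Step 17: x=[5.5264] v=[-5.3978]
Step 18: x=[5.2531] v=[-5.4666]
Step 19: x=[4.9781] v=[-5.4997]
Step 20: x=[4.7033] v=[-5.4968]
Step 21: x=[4.4304] v=[-5.4580]
Step 22: x=[4.1612] v=[-5.3835]
Step 23: x=[3.8975] v=[-5.2738]
Step 24: x=[3.6410] v=[-5.1296]
Step 25: x=[3.3934] v=[-4.9519]
Step 26: x=[3.1563] v=[-4.7418]
Step 27: x=[2.9313] v=[-4.5007]
Step 28: x=[2.7198] v=[-4.2302]
Step 29: x=[2.5232] v=[-3.9320]
Step 30: x=[2.3428] v=[-3.6081]
Step 31: x=[2.1798] v=[-3.2606]
Step 32: x=[2.0352] v=[-2.8918]
Step 33: x=[1.9100] v=[-2.5041]
Step 34: x=[1.8050] v=[-2.1000]
Step 35: x=[1.7209] v=[-1.6822]
Step 36: x=[1.6582] v=[-1.2534]
Step 37: x=[1.6174] v=[-0.8164]
Step 38: x=[1.5987] v=[-0.3741]
Step 39: x=[1.6022] v=[0.0707]
First v>=0 after going negative at step 39, time=1.9500

Answer: 1.9500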